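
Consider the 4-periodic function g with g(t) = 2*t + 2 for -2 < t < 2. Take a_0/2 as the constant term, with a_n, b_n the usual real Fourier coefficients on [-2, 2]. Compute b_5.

8/(5*pi)

b_5 = 1/2 ∫_{-2}^{2} g(t) sin(5*pi*t/2) dt.
Integrating by parts (boundary term plus one more integral), an antiderivative of (2*t + 2) sin(5*pi*t/2) is -4*t*cos(5*pi*t/2)/(5*pi) + 8*sin(5*pi*t/2)/(25*pi**2) - 4*cos(5*pi*t/2)/(5*pi); evaluating from -2 to 2: ∫_{-2}^{2} (2*t + 2) sin(5*pi*t/2) dt = (12/(5*pi)) - (-4/(5*pi)) = 16/(5*pi).
Hence b_5 = (1/2)·(16/(5*pi)) = 8/(5*pi).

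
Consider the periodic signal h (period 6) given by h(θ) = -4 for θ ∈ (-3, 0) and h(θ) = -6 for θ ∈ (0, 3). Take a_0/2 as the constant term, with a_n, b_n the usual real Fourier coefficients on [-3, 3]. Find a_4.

0

a_4 = 1/3 ∫_{-3}^{3} h(θ) cos(4*pi*θ/3) dθ.
Split the integral at the breakpoints.
Directly, an antiderivative of (-4) cos(4*pi*θ/3) is -3*sin(4*pi*θ/3)/pi; evaluating from -3 to 0: ∫_{-3}^{0} (-4) cos(4*pi*θ/3) dθ = (0) - (0) = 0.
Directly, an antiderivative of (-6) cos(4*pi*θ/3) is -9*sin(4*pi*θ/3)/(2*pi); evaluating from 0 to 3: ∫_{0}^{3} (-6) cos(4*pi*θ/3) dθ = (0) - (0) = 0.
Summing the pieces and multiplying by (1/3) gives a_4 = 0.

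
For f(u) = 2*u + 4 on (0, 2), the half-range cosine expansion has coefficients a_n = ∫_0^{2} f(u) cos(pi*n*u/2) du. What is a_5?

-16/(25*pi**2)

a_5 = ∫_0^{2} (2*u + 4) cos(5*pi*u/2) du.
Integrating by parts (boundary term plus one more integral), an antiderivative of (2*u + 4) cos(5*pi*u/2) is 4*u*sin(5*pi*u/2)/(5*pi) + 8*sin(5*pi*u/2)/(5*pi) + 8*cos(5*pi*u/2)/(25*pi**2); evaluating from 0 to 2: ∫_{0}^{2} (2*u + 4) cos(5*pi*u/2) du = (-8/(25*pi**2)) - (8/(25*pi**2)) = -16/(25*pi**2).
Hence a_5 = -16/(25*pi**2).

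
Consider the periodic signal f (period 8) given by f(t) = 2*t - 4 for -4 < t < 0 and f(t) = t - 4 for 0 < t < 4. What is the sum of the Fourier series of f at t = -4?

-6

At t = -4 the one-sided limits are f(-4^-) = 0 and f(-4^+) = -12.
By Dirichlet's theorem the series converges to their average, [(0) + (-12)]/2 = -6.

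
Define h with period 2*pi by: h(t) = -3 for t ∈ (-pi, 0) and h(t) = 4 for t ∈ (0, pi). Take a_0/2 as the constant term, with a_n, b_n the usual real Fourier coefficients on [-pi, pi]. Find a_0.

1

a_0 = 1/pi ∫_{-pi}^{pi} h(t) dt = 1/pi · (pi) = 1.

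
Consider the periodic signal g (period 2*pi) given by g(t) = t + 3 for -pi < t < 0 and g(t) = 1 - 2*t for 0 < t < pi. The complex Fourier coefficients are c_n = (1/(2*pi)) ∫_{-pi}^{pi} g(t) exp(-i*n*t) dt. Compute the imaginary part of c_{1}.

(pi + 4)/(2*pi)

Since g is real-valued, Im(c_{1}) = -(1/(2*pi)) ∫_{-pi}^{pi} g(t) sin(t) dt = -b_{1}/2.
Split the integral at the breakpoints.
Integrating by parts (boundary term plus one more integral), an antiderivative of (t + 3) sin(t) is -t*cos(t) + sin(t) - 3*cos(t); evaluating from -pi to 0: ∫_{-pi}^{0} (t + 3) sin(t) dt = (-3) - (3 - pi) = -6 + pi.
Integrating by parts (boundary term plus one more integral), an antiderivative of (1 - 2*t) sin(t) is 2*t*cos(t) - 2*sin(t) - cos(t); evaluating from 0 to pi: ∫_{0}^{pi} (1 - 2*t) sin(t) dt = (1 - 2*pi) - (-1) = 2 - 2*pi.
So ∫_{-pi}^{pi} g(t) sin(t) dt = -4 - pi.
Hence Im(c_{1}) = (-1/(2*pi))·(-4 - pi) = (pi + 4)/(2*pi).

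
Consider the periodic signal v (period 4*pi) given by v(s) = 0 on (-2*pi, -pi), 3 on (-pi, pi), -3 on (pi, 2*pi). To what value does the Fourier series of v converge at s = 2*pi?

At s = 2*pi the one-sided limits are v(2*pi^-) = -3 and v(2*pi^+) = 0.
By Dirichlet's theorem the series converges to their average, [(-3) + (0)]/2 = -3/2.

-3/2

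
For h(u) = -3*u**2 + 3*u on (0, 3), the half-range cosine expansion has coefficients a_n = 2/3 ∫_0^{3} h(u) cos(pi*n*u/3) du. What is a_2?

-27/pi**2

a_2 = 2/3 ∫_0^{3} (-3*u**2 + 3*u) cos(2*pi*u/3) du.
Integrating by parts twice (tabular method), an antiderivative of (-3*u**2 + 3*u) cos(2*pi*u/3) is -9*u**2*sin(2*pi*u/3)/(2*pi) + 9*u*sin(2*pi*u/3)/(2*pi) - 27*u*cos(2*pi*u/3)/(2*pi**2) + 81*sin(2*pi*u/3)/(4*pi**3) + 27*cos(2*pi*u/3)/(4*pi**2); evaluating from 0 to 3: ∫_{0}^{3} (-3*u**2 + 3*u) cos(2*pi*u/3) du = (-135/(4*pi**2)) - (27/(4*pi**2)) = -81/(2*pi**2).
Hence a_2 = (2/3)·(-81/(2*pi**2)) = -27/pi**2.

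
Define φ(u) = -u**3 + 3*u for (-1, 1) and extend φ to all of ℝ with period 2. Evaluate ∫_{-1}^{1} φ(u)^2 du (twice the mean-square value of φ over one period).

136/35

∫_{-1}^{1} φ(u)^2 du = 136/35.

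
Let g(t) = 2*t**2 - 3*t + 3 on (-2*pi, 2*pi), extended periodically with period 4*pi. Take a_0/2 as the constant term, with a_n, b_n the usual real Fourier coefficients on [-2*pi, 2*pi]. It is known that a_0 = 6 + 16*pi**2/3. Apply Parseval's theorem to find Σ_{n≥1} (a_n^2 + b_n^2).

Parseval: a_0^2/2 + Σ_{n≥1} (a_n^2+b_n^2) = (1/(2*pi)) ∫_{-2*pi}^{2*pi} g(t)^2 dt = 18 + 56*pi**2 + 128*pi**4/5.
Subtract a_0^2/2 = 2*(9 + 8*pi**2)**2/9: Σ (a_n^2+b_n^2) = pi**2*(24 + 512*pi**2/45).

pi**2*(24 + 512*pi**2/45)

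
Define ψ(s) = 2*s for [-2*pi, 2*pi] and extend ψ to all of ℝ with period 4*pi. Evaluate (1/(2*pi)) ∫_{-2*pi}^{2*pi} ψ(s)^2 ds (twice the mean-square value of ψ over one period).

(1/(2*pi)) ∫_{-2*pi}^{2*pi} ψ(s)^2 ds = (1/(2*pi)) · (64*pi**3/3) = 32*pi**2/3.

32*pi**2/3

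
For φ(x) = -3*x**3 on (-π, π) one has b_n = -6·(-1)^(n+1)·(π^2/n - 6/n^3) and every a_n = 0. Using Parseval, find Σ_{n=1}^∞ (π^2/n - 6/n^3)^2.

pi**6/14

Parseval: Σ b_n^2 = (1/π) ∫_{-π}^{π} φ(x)^2 dx = 18*pi**6/7.
b_n^2 = 36·(π^2/n - 6/n^3)^2, so the sum equals (18*pi**6/7)/36 = pi**6/14.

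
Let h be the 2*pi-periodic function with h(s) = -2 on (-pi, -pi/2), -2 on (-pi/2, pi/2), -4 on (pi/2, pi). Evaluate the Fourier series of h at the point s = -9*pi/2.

-2

s = -9*pi/2 differs from s = -pi/2 by -2 full period(s), and the series is 2*pi-periodic.
h is continuous at s = -pi/2 with value -2, so the series converges to -2 there.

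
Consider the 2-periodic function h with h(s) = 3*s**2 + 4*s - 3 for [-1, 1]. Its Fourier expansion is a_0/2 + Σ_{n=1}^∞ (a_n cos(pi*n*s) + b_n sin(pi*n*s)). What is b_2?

b_2 = ∫_{-1}^{1} h(s) sin(2*pi*s) ds.
Integrating by parts twice (tabular method), an antiderivative of (3*s**2 + 4*s - 3) sin(2*pi*s) is -3*s**2*cos(2*pi*s)/(2*pi) + 3*s*sin(2*pi*s)/(2*pi**2) - 2*s*cos(2*pi*s)/pi + sin(2*pi*s)/pi**2 + 3*cos(2*pi*s)/(4*pi**3) + 3*cos(2*pi*s)/(2*pi); evaluating from -1 to 1: ∫_{-1}^{1} (3*s**2 + 4*s - 3) sin(2*pi*s) ds = (-2/pi + 3/(4*pi**3)) - (3/(4*pi**3) + 2/pi) = -4/pi.
Hence b_2 = -4/pi.

-4/pi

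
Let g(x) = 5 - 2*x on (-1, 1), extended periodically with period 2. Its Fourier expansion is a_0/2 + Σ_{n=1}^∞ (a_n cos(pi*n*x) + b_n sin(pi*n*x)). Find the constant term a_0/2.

a_0 = ∫_{-1}^{1} g(x) dx = 10.
So the constant term a_0/2 = 5.

5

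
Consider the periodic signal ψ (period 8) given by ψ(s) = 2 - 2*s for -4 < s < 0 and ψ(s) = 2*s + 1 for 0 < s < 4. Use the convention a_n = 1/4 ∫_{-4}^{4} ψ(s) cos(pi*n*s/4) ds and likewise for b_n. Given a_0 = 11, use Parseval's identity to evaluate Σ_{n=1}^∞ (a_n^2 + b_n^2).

Parseval: a_0^2/2 + Σ_{n≥1} (a_n^2+b_n^2) = 1/4 ∫_{-4}^{4} ψ(s)^2 ds = 215/3.
Subtract a_0^2/2 = 121/2: Σ (a_n^2+b_n^2) = 67/6.

67/6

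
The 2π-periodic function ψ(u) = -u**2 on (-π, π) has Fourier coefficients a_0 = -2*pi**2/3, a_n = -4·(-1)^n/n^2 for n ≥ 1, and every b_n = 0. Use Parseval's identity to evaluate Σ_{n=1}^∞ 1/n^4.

Parseval: a_0^2/2 + Σ a_n^2 = (1/π) ∫_{-π}^{π} ψ(u)^2 du = 2*pi**4/5.
Subtract a_0^2/2 = 2*pi**4/9: Σ a_n^2 = 8*pi**4/45.
Since a_n^2 = 16/n^4, Σ 1/n^4 = pi**4/90.

pi**4/90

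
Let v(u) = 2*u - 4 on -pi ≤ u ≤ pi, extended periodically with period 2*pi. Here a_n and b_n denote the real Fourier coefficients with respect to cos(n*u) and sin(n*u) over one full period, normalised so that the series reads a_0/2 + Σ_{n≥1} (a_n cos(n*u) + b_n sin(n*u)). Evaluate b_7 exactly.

4/7

b_7 = 1/pi ∫_{-pi}^{pi} v(u) sin(7*u) du.
Integrating by parts (boundary term plus one more integral), an antiderivative of (2*u - 4) sin(7*u) is -2*u*cos(7*u)/7 + 2*sin(7*u)/49 + 4*cos(7*u)/7; evaluating from -pi to pi: ∫_{-pi}^{pi} (2*u - 4) sin(7*u) du = (-4/7 + 2*pi/7) - (-2*pi/7 - 4/7) = 4*pi/7.
Hence b_7 = (1/pi)·(4*pi/7) = 4/7.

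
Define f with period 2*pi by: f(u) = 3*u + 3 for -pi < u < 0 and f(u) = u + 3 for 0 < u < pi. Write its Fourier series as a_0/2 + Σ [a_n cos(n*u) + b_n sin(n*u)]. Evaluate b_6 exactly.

-2/3

b_6 = 1/pi ∫_{-pi}^{pi} f(u) sin(6*u) du.
Split the integral at the breakpoints.
Integrating by parts (boundary term plus one more integral), an antiderivative of (3*u + 3) sin(6*u) is -u*cos(6*u)/2 + sin(6*u)/12 - cos(6*u)/2; evaluating from -pi to 0: ∫_{-pi}^{0} (3*u + 3) sin(6*u) du = (-1/2) - (-1/2 + pi/2) = -pi/2.
Integrating by parts (boundary term plus one more integral), an antiderivative of (u + 3) sin(6*u) is -u*cos(6*u)/6 + sin(6*u)/36 - cos(6*u)/2; evaluating from 0 to pi: ∫_{0}^{pi} (u + 3) sin(6*u) du = (-pi/6 - 1/2) - (-1/2) = -pi/6.
Summing the pieces and multiplying by (1/pi) gives b_6 = -2/3.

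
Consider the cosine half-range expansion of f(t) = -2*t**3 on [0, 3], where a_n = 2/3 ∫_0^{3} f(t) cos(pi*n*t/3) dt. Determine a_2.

a_2 = 2/3 ∫_0^{3} (-2*t**3) cos(2*pi*t/3) dt.
Integrating by parts three times (tabular method), an antiderivative of (-2*t**3) cos(2*pi*t/3) is -3*t**3*sin(2*pi*t/3)/pi - 27*t**2*cos(2*pi*t/3)/(2*pi**2) + 81*t*sin(2*pi*t/3)/(2*pi**3) + 243*cos(2*pi*t/3)/(4*pi**4); evaluating from 0 to 3: ∫_{0}^{3} (-2*t**3) cos(2*pi*t/3) dt = (243*(1 - 2*pi**2)/(4*pi**4)) - (243/(4*pi**4)) = -243/(2*pi**2).
Hence a_2 = (2/3)·(-243/(2*pi**2)) = -81/pi**2.

-81/pi**2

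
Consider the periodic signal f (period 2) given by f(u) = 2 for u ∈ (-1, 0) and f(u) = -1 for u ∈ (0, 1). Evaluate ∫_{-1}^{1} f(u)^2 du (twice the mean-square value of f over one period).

∫_{-1}^{1} f(u)^2 du = 5.

5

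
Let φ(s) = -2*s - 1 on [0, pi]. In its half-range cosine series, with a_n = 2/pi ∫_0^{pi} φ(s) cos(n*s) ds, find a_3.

8/(9*pi)

a_3 = 2/pi ∫_0^{pi} (-2*s - 1) cos(3*s) ds.
Integrating by parts (boundary term plus one more integral), an antiderivative of (-2*s - 1) cos(3*s) is -2*s*sin(3*s)/3 - sin(3*s)/3 - 2*cos(3*s)/9; evaluating from 0 to pi: ∫_{0}^{pi} (-2*s - 1) cos(3*s) ds = (2/9) - (-2/9) = 4/9.
Hence a_3 = (2/pi)·(4/9) = 8/(9*pi).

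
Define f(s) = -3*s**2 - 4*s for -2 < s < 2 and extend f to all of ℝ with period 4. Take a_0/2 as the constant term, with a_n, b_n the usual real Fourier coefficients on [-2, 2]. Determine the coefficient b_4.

4/pi

b_4 = 1/2 ∫_{-2}^{2} f(s) sin(2*pi*s) ds.
Integrating by parts twice (tabular method), an antiderivative of (-3*s**2 - 4*s) sin(2*pi*s) is 3*s**2*cos(2*pi*s)/(2*pi) - 3*s*sin(2*pi*s)/(2*pi**2) + 2*s*cos(2*pi*s)/pi - sin(2*pi*s)/pi**2 - 3*cos(2*pi*s)/(4*pi**3); evaluating from -2 to 2: ∫_{-2}^{2} (-3*s**2 - 4*s) sin(2*pi*s) ds = (-3/(4*pi**3) + 10/pi) - (-3/(4*pi**3) + 2/pi) = 8/pi.
Hence b_4 = (1/2)·(8/pi) = 4/pi.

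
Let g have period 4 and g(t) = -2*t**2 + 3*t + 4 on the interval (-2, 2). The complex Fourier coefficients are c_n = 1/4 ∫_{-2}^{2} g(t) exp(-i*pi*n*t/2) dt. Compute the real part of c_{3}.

16/(9*pi**2)

Since g is real-valued, Re(c_{3}) = 1/4 ∫_{-2}^{2} g(t) cos(3*pi*t/2) dt = a_{3}/2.
Integrating by parts twice (tabular method), an antiderivative of (-2*t**2 + 3*t + 4) cos(3*pi*t/2) is -4*t**2*sin(3*pi*t/2)/(3*pi) + 2*t*sin(3*pi*t/2)/pi - 16*t*cos(3*pi*t/2)/(9*pi**2) + 32*sin(3*pi*t/2)/(27*pi**3) + 8*sin(3*pi*t/2)/(3*pi) + 4*cos(3*pi*t/2)/(3*pi**2); evaluating from -2 to 2: ∫_{-2}^{2} (-2*t**2 + 3*t + 4) cos(3*pi*t/2) dt = (20/(9*pi**2)) - (-44/(9*pi**2)) = 64/(9*pi**2).
Hence Re(c_{3}) = (1/4)·(64/(9*pi**2)) = 16/(9*pi**2).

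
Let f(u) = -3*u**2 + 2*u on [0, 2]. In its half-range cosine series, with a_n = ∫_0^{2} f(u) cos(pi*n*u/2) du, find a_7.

32/(49*pi**2)

a_7 = ∫_0^{2} (-3*u**2 + 2*u) cos(7*pi*u/2) du.
Integrating by parts twice (tabular method), an antiderivative of (-3*u**2 + 2*u) cos(7*pi*u/2) is -6*u**2*sin(7*pi*u/2)/(7*pi) + 4*u*sin(7*pi*u/2)/(7*pi) - 24*u*cos(7*pi*u/2)/(49*pi**2) + 48*sin(7*pi*u/2)/(343*pi**3) + 8*cos(7*pi*u/2)/(49*pi**2); evaluating from 0 to 2: ∫_{0}^{2} (-3*u**2 + 2*u) cos(7*pi*u/2) du = (40/(49*pi**2)) - (8/(49*pi**2)) = 32/(49*pi**2).
Hence a_7 = 32/(49*pi**2).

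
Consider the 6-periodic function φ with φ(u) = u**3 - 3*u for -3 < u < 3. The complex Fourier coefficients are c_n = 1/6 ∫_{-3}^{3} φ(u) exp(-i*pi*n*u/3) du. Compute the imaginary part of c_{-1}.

-162/pi**3 + 18/pi

Since φ is real-valued, Im(c_{-1}) = -1/6 ∫_{-3}^{3} φ(u) sin(-pi*u/3) du = b_{1}/2.
φ is odd and sin(-pi*u/3) is odd, so the integrand is even: ∫_{-3}^{3} φ(u) sin(-pi*u/3) du = 2∫_0^{3} φ(u) sin(-pi*u/3) du.
Integrating by parts three times (tabular method), an antiderivative of (u**3 - 3*u) sin(-pi*u/3) is 3*u**3*cos(pi*u/3)/pi - 27*u**2*sin(pi*u/3)/pi**2 - 162*u*cos(pi*u/3)/pi**3 - 9*u*cos(pi*u/3)/pi + 27*sin(pi*u/3)/pi**2 + 486*sin(pi*u/3)/pi**4; evaluating from 0 to 3: ∫_{0}^{3} (u**3 - 3*u) sin(-pi*u/3) du = (-54/pi + 486/pi**3) - (0) = -54/pi + 486/pi**3.
So ∫_{-3}^{3} φ(u) sin(-pi*u/3) du = -108/pi + 972/pi**3.
Hence Im(c_{-1}) = (-1/6)·(-108/pi + 972/pi**3) = -162/pi**3 + 18/pi.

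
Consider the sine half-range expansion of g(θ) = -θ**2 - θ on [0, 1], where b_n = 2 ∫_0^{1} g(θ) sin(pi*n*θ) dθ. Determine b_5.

b_5 = 2 ∫_0^{1} (-θ**2 - θ) sin(5*pi*θ) dθ.
Integrating by parts twice (tabular method), an antiderivative of (-θ**2 - θ) sin(5*pi*θ) is θ**2*cos(5*pi*θ)/(5*pi) - 2*θ*sin(5*pi*θ)/(25*pi**2) + θ*cos(5*pi*θ)/(5*pi) - sin(5*pi*θ)/(25*pi**2) - 2*cos(5*pi*θ)/(125*pi**3); evaluating from 0 to 1: ∫_{0}^{1} (-θ**2 - θ) sin(5*pi*θ) dθ = (2*(1 - 25*pi**2)/(125*pi**3)) - (-2/(125*pi**3)) = 2*(2 - 25*pi**2)/(125*pi**3).
Hence b_5 = 2·(2*(2 - 25*pi**2)/(125*pi**3)) = 4*(2 - 25*pi**2)/(125*pi**3).

4*(2 - 25*pi**2)/(125*pi**3)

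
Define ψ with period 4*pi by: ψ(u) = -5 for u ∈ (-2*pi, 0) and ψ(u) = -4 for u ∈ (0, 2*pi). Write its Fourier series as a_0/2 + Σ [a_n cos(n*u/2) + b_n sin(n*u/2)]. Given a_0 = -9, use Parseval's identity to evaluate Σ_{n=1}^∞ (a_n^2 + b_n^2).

Parseval: a_0^2/2 + Σ_{n≥1} (a_n^2+b_n^2) = (1/(2*pi)) ∫_{-2*pi}^{2*pi} ψ(u)^2 du = 41.
Subtract a_0^2/2 = 81/2: Σ (a_n^2+b_n^2) = 1/2.

1/2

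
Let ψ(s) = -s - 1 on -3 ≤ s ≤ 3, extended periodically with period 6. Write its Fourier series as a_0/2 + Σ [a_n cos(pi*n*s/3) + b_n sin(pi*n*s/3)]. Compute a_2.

a_2 = 1/3 ∫_{-3}^{3} ψ(s) cos(2*pi*s/3) ds.
Integrating by parts (boundary term plus one more integral), an antiderivative of (-s - 1) cos(2*pi*s/3) is -3*s*sin(2*pi*s/3)/(2*pi) - 3*sin(2*pi*s/3)/(2*pi) - 9*cos(2*pi*s/3)/(4*pi**2); evaluating from -3 to 3: ∫_{-3}^{3} (-s - 1) cos(2*pi*s/3) ds = (-9/(4*pi**2)) - (-9/(4*pi**2)) = 0.
Hence a_2 = (1/3)·(0) = 0.

0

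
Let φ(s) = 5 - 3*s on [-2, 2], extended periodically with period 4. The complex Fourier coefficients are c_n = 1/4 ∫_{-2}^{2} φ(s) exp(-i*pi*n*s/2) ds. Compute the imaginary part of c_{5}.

6/(5*pi)

Since φ is real-valued, Im(c_{5}) = -1/4 ∫_{-2}^{2} φ(s) sin(5*pi*s/2) ds = -b_{5}/2.
Integrating by parts (boundary term plus one more integral), an antiderivative of (5 - 3*s) sin(5*pi*s/2) is 6*s*cos(5*pi*s/2)/(5*pi) - 12*sin(5*pi*s/2)/(25*pi**2) - 2*cos(5*pi*s/2)/pi; evaluating from -2 to 2: ∫_{-2}^{2} (5 - 3*s) sin(5*pi*s/2) ds = (-2/(5*pi)) - (22/(5*pi)) = -24/(5*pi).
Hence Im(c_{5}) = (-1/4)·(-24/(5*pi)) = 6/(5*pi).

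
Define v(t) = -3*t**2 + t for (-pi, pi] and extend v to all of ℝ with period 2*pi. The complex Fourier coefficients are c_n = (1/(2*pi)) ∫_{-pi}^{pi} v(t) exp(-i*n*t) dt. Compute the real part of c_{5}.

6/25

Since v is real-valued, Re(c_{5}) = (1/(2*pi)) ∫_{-pi}^{pi} v(t) cos(5*t) dt = a_{5}/2.
Integrating by parts twice (tabular method), an antiderivative of (-3*t**2 + t) cos(5*t) is -3*t**2*sin(5*t)/5 + t*sin(5*t)/5 - 6*t*cos(5*t)/25 + 6*sin(5*t)/125 + cos(5*t)/25; evaluating from -pi to pi: ∫_{-pi}^{pi} (-3*t**2 + t) cos(5*t) dt = (-1/25 + 6*pi/25) - (-6*pi/25 - 1/25) = 12*pi/25.
Hence Re(c_{5}) = (1/(2*pi))·(12*pi/25) = 6/25.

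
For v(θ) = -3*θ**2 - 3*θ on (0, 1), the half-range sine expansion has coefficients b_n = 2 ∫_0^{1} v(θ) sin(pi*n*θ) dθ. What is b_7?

12*(2 - 49*pi**2)/(343*pi**3)

b_7 = 2 ∫_0^{1} (-3*θ**2 - 3*θ) sin(7*pi*θ) dθ.
Integrating by parts twice (tabular method), an antiderivative of (-3*θ**2 - 3*θ) sin(7*pi*θ) is 3*θ**2*cos(7*pi*θ)/(7*pi) - 6*θ*sin(7*pi*θ)/(49*pi**2) + 3*θ*cos(7*pi*θ)/(7*pi) - 3*sin(7*pi*θ)/(49*pi**2) - 6*cos(7*pi*θ)/(343*pi**3); evaluating from 0 to 1: ∫_{0}^{1} (-3*θ**2 - 3*θ) sin(7*pi*θ) dθ = (6*(1 - 49*pi**2)/(343*pi**3)) - (-6/(343*pi**3)) = 6*(2 - 49*pi**2)/(343*pi**3).
Hence b_7 = 2·(6*(2 - 49*pi**2)/(343*pi**3)) = 12*(2 - 49*pi**2)/(343*pi**3).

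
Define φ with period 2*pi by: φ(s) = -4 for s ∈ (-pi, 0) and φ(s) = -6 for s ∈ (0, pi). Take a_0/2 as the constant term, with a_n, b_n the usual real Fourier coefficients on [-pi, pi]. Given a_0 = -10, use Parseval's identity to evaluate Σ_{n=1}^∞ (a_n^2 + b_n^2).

Parseval: a_0^2/2 + Σ_{n≥1} (a_n^2+b_n^2) = 1/pi ∫_{-pi}^{pi} φ(s)^2 ds = 52.
Subtract a_0^2/2 = 50: Σ (a_n^2+b_n^2) = 2.

2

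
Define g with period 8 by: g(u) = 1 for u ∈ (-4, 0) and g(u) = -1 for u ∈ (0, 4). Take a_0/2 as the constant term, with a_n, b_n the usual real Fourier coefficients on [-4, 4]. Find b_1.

b_1 = 1/4 ∫_{-4}^{4} g(u) sin(pi*u/4) du.
g is odd and sin(pi*u/4) is odd, so the integrand is even and b_1 = 1/2 ∫_0^{4} g(u) sin(pi*u/4) du.
Directly, an antiderivative of (-1) sin(pi*u/4) is 4*cos(pi*u/4)/pi; evaluating from 0 to 4: ∫_{0}^{4} (-1) sin(pi*u/4) du = (-4/pi) - (4/pi) = -8/pi.
Hence b_1 = (1/2)·(-8/pi) = -4/pi.

-4/pi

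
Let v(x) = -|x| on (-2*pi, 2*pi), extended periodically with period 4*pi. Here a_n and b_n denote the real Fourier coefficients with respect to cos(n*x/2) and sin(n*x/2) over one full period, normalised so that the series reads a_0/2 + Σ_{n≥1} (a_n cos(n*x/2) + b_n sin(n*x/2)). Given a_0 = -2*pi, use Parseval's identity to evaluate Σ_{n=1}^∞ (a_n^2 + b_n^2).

Parseval: a_0^2/2 + Σ_{n≥1} (a_n^2+b_n^2) = (1/(2*pi)) ∫_{-2*pi}^{2*pi} v(x)^2 dx = 8*pi**2/3.
Subtract a_0^2/2 = 2*pi**2: Σ (a_n^2+b_n^2) = 2*pi**2/3.

2*pi**2/3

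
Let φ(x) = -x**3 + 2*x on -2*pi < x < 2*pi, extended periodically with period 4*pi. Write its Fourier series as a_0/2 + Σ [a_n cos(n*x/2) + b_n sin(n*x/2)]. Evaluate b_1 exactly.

104 - 16*pi**2

b_1 = (1/(2*pi)) ∫_{-2*pi}^{2*pi} φ(x) sin(x/2) dx.
φ is odd and sin(x/2) is odd, so the integrand is even and b_1 = 1/pi ∫_0^{2*pi} φ(x) sin(x/2) dx.
Integrating by parts three times (tabular method), an antiderivative of (-x**3 + 2*x) sin(x/2) is 2*x**3*cos(x/2) - 12*x**2*sin(x/2) - 52*x*cos(x/2) + 104*sin(x/2); evaluating from 0 to 2*pi: ∫_{0}^{2*pi} (-x**3 + 2*x) sin(x/2) dx = (-16*pi**3 + 104*pi) - (0) = -16*pi**3 + 104*pi.
Hence b_1 = (1/pi)·(-16*pi**3 + 104*pi) = 104 - 16*pi**2.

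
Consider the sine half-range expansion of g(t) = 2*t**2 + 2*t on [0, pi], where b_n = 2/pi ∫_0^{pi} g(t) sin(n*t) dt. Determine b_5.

4*(-4 + 25*pi + 25*pi**2)/(125*pi)

b_5 = 2/pi ∫_0^{pi} (2*t**2 + 2*t) sin(5*t) dt.
Integrating by parts twice (tabular method), an antiderivative of (2*t**2 + 2*t) sin(5*t) is -2*t**2*cos(5*t)/5 + 4*t*sin(5*t)/25 - 2*t*cos(5*t)/5 + 2*sin(5*t)/25 + 4*cos(5*t)/125; evaluating from 0 to pi: ∫_{0}^{pi} (2*t**2 + 2*t) sin(5*t) dt = (-4/125 + 2*pi/5 + 2*pi**2/5) - (4/125) = -8/125 + 2*pi/5 + 2*pi**2/5.
Hence b_5 = (2/pi)·(-8/125 + 2*pi/5 + 2*pi**2/5) = 4*(-4 + 25*pi + 25*pi**2)/(125*pi).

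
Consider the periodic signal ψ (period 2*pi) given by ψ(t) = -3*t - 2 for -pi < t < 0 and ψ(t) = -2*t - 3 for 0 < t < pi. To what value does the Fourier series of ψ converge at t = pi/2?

-pi - 3

ψ is continuous at t = pi/2 with value -pi - 3, so the series converges to -pi - 3 there.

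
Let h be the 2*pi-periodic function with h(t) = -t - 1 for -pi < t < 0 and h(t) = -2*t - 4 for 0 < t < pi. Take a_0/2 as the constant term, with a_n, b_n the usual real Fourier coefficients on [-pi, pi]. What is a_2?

0

a_2 = 1/pi ∫_{-pi}^{pi} h(t) cos(2*t) dt.
Split the integral at the breakpoints.
Integrating by parts (boundary term plus one more integral), an antiderivative of (-t - 1) cos(2*t) is -t*sin(2*t)/2 - sin(2*t)/2 - cos(2*t)/4; evaluating from -pi to 0: ∫_{-pi}^{0} (-t - 1) cos(2*t) dt = (-1/4) - (-1/4) = 0.
Integrating by parts (boundary term plus one more integral), an antiderivative of (-2*t - 4) cos(2*t) is -t*sin(2*t) - 2*sin(2*t) - cos(2*t)/2; evaluating from 0 to pi: ∫_{0}^{pi} (-2*t - 4) cos(2*t) dt = (-1/2) - (-1/2) = 0.
Summing the pieces and multiplying by (1/pi) gives a_2 = 0.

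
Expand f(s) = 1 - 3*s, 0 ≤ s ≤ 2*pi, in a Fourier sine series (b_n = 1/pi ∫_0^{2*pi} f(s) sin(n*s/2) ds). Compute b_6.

2

b_6 = 1/pi ∫_0^{2*pi} (1 - 3*s) sin(3*s) ds.
Integrating by parts (boundary term plus one more integral), an antiderivative of (1 - 3*s) sin(3*s) is s*cos(3*s) - sin(3*s)/3 - cos(3*s)/3; evaluating from 0 to 2*pi: ∫_{0}^{2*pi} (1 - 3*s) sin(3*s) ds = (-1/3 + 2*pi) - (-1/3) = 2*pi.
Hence b_6 = (1/pi)·(2*pi) = 2.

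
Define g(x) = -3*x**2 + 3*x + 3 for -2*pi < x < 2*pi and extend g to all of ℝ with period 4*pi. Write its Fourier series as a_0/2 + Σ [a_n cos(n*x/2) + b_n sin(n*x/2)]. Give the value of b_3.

4

b_3 = (1/(2*pi)) ∫_{-2*pi}^{2*pi} g(x) sin(3*x/2) dx.
Integrating by parts twice (tabular method), an antiderivative of (-3*x**2 + 3*x + 3) sin(3*x/2) is 2*x**2*cos(3*x/2) - 8*x*sin(3*x/2)/3 - 2*x*cos(3*x/2) + 4*sin(3*x/2)/3 - 34*cos(3*x/2)/9; evaluating from -2*pi to 2*pi: ∫_{-2*pi}^{2*pi} (-3*x**2 + 3*x + 3) sin(3*x/2) dx = (-8*pi**2 + 34/9 + 4*pi) - (-8*pi**2 - 4*pi + 34/9) = 8*pi.
Hence b_3 = (1/(2*pi))·(8*pi) = 4.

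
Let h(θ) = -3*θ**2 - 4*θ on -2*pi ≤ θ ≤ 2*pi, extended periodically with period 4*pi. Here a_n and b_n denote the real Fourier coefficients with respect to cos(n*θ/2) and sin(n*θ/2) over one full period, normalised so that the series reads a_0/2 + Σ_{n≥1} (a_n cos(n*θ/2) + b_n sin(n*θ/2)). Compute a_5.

48/25

a_5 = (1/(2*pi)) ∫_{-2*pi}^{2*pi} h(θ) cos(5*θ/2) dθ.
Integrating by parts twice (tabular method), an antiderivative of (-3*θ**2 - 4*θ) cos(5*θ/2) is -6*θ**2*sin(5*θ/2)/5 - 8*θ*sin(5*θ/2)/5 - 24*θ*cos(5*θ/2)/25 + 48*sin(5*θ/2)/125 - 16*cos(5*θ/2)/25; evaluating from -2*pi to 2*pi: ∫_{-2*pi}^{2*pi} (-3*θ**2 - 4*θ) cos(5*θ/2) dθ = (16/25 + 48*pi/25) - (16/25 - 48*pi/25) = 96*pi/25.
Hence a_5 = (1/(2*pi))·(96*pi/25) = 48/25.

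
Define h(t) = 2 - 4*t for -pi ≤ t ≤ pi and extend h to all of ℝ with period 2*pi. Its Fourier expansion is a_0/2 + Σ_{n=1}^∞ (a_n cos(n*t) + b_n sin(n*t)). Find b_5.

-8/5

b_5 = 1/pi ∫_{-pi}^{pi} h(t) sin(5*t) dt.
Integrating by parts (boundary term plus one more integral), an antiderivative of (2 - 4*t) sin(5*t) is 4*t*cos(5*t)/5 - 4*sin(5*t)/25 - 2*cos(5*t)/5; evaluating from -pi to pi: ∫_{-pi}^{pi} (2 - 4*t) sin(5*t) dt = (2/5 - 4*pi/5) - (2/5 + 4*pi/5) = -8*pi/5.
Hence b_5 = (1/pi)·(-8*pi/5) = -8/5.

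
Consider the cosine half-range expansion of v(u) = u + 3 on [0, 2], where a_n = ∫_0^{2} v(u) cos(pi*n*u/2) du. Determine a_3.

-8/(9*pi**2)

a_3 = ∫_0^{2} (u + 3) cos(3*pi*u/2) du.
Integrating by parts (boundary term plus one more integral), an antiderivative of (u + 3) cos(3*pi*u/2) is 2*u*sin(3*pi*u/2)/(3*pi) + 2*sin(3*pi*u/2)/pi + 4*cos(3*pi*u/2)/(9*pi**2); evaluating from 0 to 2: ∫_{0}^{2} (u + 3) cos(3*pi*u/2) du = (-4/(9*pi**2)) - (4/(9*pi**2)) = -8/(9*pi**2).
Hence a_3 = -8/(9*pi**2).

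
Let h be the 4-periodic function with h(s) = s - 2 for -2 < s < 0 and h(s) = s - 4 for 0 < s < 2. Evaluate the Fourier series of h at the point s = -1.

h is continuous at s = -1 with value -3, so the series converges to -3 there.

-3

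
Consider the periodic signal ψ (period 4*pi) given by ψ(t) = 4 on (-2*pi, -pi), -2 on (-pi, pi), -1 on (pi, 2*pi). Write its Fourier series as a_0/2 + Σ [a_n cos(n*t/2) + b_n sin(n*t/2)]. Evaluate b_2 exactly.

b_2 = (1/(2*pi)) ∫_{-2*pi}^{2*pi} ψ(t) sin(t) dt.
Split the integral at the breakpoints.
Directly, an antiderivative of (4) sin(t) is -4*cos(t); evaluating from -2*pi to -pi: ∫_{-2*pi}^{-pi} (4) sin(t) dt = (4) - (-4) = 8.
Directly, an antiderivative of (-2) sin(t) is 2*cos(t); evaluating from -pi to pi: ∫_{-pi}^{pi} (-2) sin(t) dt = (-2) - (-2) = 0.
Directly, an antiderivative of (-1) sin(t) is cos(t); evaluating from pi to 2*pi: ∫_{pi}^{2*pi} (-1) sin(t) dt = (1) - (-1) = 2.
Summing the pieces and multiplying by (1/(2*pi)) gives b_2 = 5/pi.

5/pi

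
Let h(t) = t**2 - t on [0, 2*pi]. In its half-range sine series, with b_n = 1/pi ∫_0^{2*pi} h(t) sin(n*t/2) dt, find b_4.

b_4 = 1/pi ∫_0^{2*pi} (t**2 - t) sin(2*t) dt.
Integrating by parts twice (tabular method), an antiderivative of (t**2 - t) sin(2*t) is -t**2*cos(2*t)/2 + t*sin(2*t)/2 + t*cos(2*t)/2 - sin(2*t)/4 + cos(2*t)/4; evaluating from 0 to 2*pi: ∫_{0}^{2*pi} (t**2 - t) sin(2*t) dt = (-2*pi**2 + 1/4 + pi) - (1/4) = pi*(1 - 2*pi).
Hence b_4 = (1/pi)·(pi*(1 - 2*pi)) = 1 - 2*pi.

1 - 2*pi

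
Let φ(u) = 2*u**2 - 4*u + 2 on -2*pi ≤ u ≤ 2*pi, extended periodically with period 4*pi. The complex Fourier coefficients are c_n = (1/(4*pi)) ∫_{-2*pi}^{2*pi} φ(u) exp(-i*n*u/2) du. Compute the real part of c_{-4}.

Since φ is real-valued, Re(c_{-4}) = (1/(4*pi)) ∫_{-2*pi}^{2*pi} φ(u) cos(-2*u) du = a_{4}/2.
Integrating by parts twice (tabular method), an antiderivative of (2*u**2 - 4*u + 2) cos(-2*u) is u**2*sin(2*u) - 2*u*sin(2*u) + u*cos(2*u) + sin(2*u)/2 - cos(2*u); evaluating from -2*pi to 2*pi: ∫_{-2*pi}^{2*pi} (2*u**2 - 4*u + 2) cos(-2*u) du = (-1 + 2*pi) - (-2*pi - 1) = 4*pi.
Hence Re(c_{-4}) = (1/(4*pi))·(4*pi) = 1.

1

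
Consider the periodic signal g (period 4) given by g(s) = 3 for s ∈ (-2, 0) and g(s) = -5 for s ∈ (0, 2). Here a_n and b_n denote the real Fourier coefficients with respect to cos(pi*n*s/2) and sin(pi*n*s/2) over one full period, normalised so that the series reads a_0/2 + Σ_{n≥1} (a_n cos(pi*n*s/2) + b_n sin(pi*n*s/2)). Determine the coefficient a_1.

0

a_1 = 1/2 ∫_{-2}^{2} g(s) cos(pi*s/2) ds.
Split the integral at the breakpoints.
Directly, an antiderivative of (3) cos(pi*s/2) is 6*sin(pi*s/2)/pi; evaluating from -2 to 0: ∫_{-2}^{0} (3) cos(pi*s/2) ds = (0) - (0) = 0.
Directly, an antiderivative of (-5) cos(pi*s/2) is -10*sin(pi*s/2)/pi; evaluating from 0 to 2: ∫_{0}^{2} (-5) cos(pi*s/2) ds = (0) - (0) = 0.
Summing the pieces and multiplying by (1/2) gives a_1 = 0.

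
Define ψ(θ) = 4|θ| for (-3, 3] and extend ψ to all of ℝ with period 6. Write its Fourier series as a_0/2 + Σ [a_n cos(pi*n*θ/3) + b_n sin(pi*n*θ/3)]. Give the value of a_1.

a_1 = 1/3 ∫_{-3}^{3} ψ(θ) cos(pi*θ/3) dθ.
ψ is even and cos(pi*θ/3) is even, so the integrand is even and a_1 = 2/3 ∫_0^{3} ψ(θ) cos(pi*θ/3) dθ.
Integrating by parts (boundary term plus one more integral), an antiderivative of (4*θ) cos(pi*θ/3) is 12*θ*sin(pi*θ/3)/pi + 36*cos(pi*θ/3)/pi**2; evaluating from 0 to 3: ∫_{0}^{3} (4*θ) cos(pi*θ/3) dθ = (-36/pi**2) - (36/pi**2) = -72/pi**2.
Hence a_1 = (2/3)·(-72/pi**2) = -48/pi**2.

-48/pi**2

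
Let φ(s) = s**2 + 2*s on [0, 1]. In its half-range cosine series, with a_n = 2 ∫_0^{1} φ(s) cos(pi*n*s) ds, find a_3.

a_3 = 2 ∫_0^{1} (s**2 + 2*s) cos(3*pi*s) ds.
Integrating by parts twice (tabular method), an antiderivative of (s**2 + 2*s) cos(3*pi*s) is s**2*sin(3*pi*s)/(3*pi) + 2*s*sin(3*pi*s)/(3*pi) + 2*s*cos(3*pi*s)/(9*pi**2) - 2*sin(3*pi*s)/(27*pi**3) + 2*cos(3*pi*s)/(9*pi**2); evaluating from 0 to 1: ∫_{0}^{1} (s**2 + 2*s) cos(3*pi*s) ds = (-4/(9*pi**2)) - (2/(9*pi**2)) = -2/(3*pi**2).
Hence a_3 = 2·(-2/(3*pi**2)) = -4/(3*pi**2).

-4/(3*pi**2)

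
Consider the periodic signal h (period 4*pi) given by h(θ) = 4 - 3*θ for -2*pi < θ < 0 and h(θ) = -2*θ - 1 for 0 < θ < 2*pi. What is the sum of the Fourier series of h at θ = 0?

3/2

At θ = 0 the one-sided limits are h(0^-) = 4 and h(0^+) = -1.
By Dirichlet's theorem the series converges to their average, [(4) + (-1)]/2 = 3/2.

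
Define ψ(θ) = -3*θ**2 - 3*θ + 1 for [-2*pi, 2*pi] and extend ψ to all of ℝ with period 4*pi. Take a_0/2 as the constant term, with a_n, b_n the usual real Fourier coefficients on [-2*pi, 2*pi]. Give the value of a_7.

48/49

a_7 = (1/(2*pi)) ∫_{-2*pi}^{2*pi} ψ(θ) cos(7*θ/2) dθ.
Integrating by parts twice (tabular method), an antiderivative of (-3*θ**2 - 3*θ + 1) cos(7*θ/2) is -6*θ**2*sin(7*θ/2)/7 - 6*θ*sin(7*θ/2)/7 - 24*θ*cos(7*θ/2)/49 + 146*sin(7*θ/2)/343 - 12*cos(7*θ/2)/49; evaluating from -2*pi to 2*pi: ∫_{-2*pi}^{2*pi} (-3*θ**2 - 3*θ + 1) cos(7*θ/2) dθ = (12/49 + 48*pi/49) - (12/49 - 48*pi/49) = 96*pi/49.
Hence a_7 = (1/(2*pi))·(96*pi/49) = 48/49.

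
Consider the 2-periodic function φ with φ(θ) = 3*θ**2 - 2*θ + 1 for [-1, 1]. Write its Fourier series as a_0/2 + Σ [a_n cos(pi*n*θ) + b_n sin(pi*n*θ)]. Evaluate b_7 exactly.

-4/(7*pi)

b_7 = ∫_{-1}^{1} φ(θ) sin(7*pi*θ) dθ.
Integrating by parts twice (tabular method), an antiderivative of (3*θ**2 - 2*θ + 1) sin(7*pi*θ) is -3*θ**2*cos(7*pi*θ)/(7*pi) + 6*θ*sin(7*pi*θ)/(49*pi**2) + 2*θ*cos(7*pi*θ)/(7*pi) - 2*sin(7*pi*θ)/(49*pi**2) - cos(7*pi*θ)/(7*pi) + 6*cos(7*pi*θ)/(343*pi**3); evaluating from -1 to 1: ∫_{-1}^{1} (3*θ**2 - 2*θ + 1) sin(7*pi*θ) dθ = (2*(-3 + 49*pi**2)/(343*pi**3)) - (6*(-1 + 49*pi**2)/(343*pi**3)) = -4/(7*pi).
Hence b_7 = -4/(7*pi).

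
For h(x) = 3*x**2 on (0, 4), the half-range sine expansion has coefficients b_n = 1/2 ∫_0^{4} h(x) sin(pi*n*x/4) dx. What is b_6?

-16/pi

b_6 = 1/2 ∫_0^{4} (3*x**2) sin(3*pi*x/2) dx.
Integrating by parts twice (tabular method), an antiderivative of (3*x**2) sin(3*pi*x/2) is -2*x**2*cos(3*pi*x/2)/pi + 8*x*sin(3*pi*x/2)/(3*pi**2) + 16*cos(3*pi*x/2)/(9*pi**3); evaluating from 0 to 4: ∫_{0}^{4} (3*x**2) sin(3*pi*x/2) dx = (-32/pi + 16/(9*pi**3)) - (16/(9*pi**3)) = -32/pi.
Hence b_6 = (1/2)·(-32/pi) = -16/pi.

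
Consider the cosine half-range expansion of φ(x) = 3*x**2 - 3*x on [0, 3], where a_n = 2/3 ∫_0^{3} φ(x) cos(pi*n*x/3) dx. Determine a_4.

27/(4*pi**2)

a_4 = 2/3 ∫_0^{3} (3*x**2 - 3*x) cos(4*pi*x/3) dx.
Integrating by parts twice (tabular method), an antiderivative of (3*x**2 - 3*x) cos(4*pi*x/3) is 9*x**2*sin(4*pi*x/3)/(4*pi) - 9*x*sin(4*pi*x/3)/(4*pi) + 27*x*cos(4*pi*x/3)/(8*pi**2) - 81*sin(4*pi*x/3)/(32*pi**3) - 27*cos(4*pi*x/3)/(16*pi**2); evaluating from 0 to 3: ∫_{0}^{3} (3*x**2 - 3*x) cos(4*pi*x/3) dx = (135/(16*pi**2)) - (-27/(16*pi**2)) = 81/(8*pi**2).
Hence a_4 = (2/3)·(81/(8*pi**2)) = 27/(4*pi**2).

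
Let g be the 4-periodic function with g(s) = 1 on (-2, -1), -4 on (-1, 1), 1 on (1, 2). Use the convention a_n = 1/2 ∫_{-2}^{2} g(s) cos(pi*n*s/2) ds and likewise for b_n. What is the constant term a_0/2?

-3/2

a_0 = 1/2 ∫_{-2}^{2} g(s) ds = 1/2 · (-6) = -3.
So the constant term a_0/2 = -3/2.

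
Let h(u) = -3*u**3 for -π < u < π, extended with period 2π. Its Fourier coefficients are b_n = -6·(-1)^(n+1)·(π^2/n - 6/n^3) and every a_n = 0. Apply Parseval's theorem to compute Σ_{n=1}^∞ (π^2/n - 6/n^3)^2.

Parseval: Σ b_n^2 = (1/π) ∫_{-π}^{π} h(u)^2 du = 18*pi**6/7.
b_n^2 = 36·(π^2/n - 6/n^3)^2, so the sum equals (18*pi**6/7)/36 = pi**6/14.

pi**6/14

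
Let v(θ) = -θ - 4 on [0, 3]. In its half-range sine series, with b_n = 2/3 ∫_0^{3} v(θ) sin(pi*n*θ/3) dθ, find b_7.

-22/(7*pi)

b_7 = 2/3 ∫_0^{3} (-θ - 4) sin(7*pi*θ/3) dθ.
Integrating by parts (boundary term plus one more integral), an antiderivative of (-θ - 4) sin(7*pi*θ/3) is 3*θ*cos(7*pi*θ/3)/(7*pi) - 9*sin(7*pi*θ/3)/(49*pi**2) + 12*cos(7*pi*θ/3)/(7*pi); evaluating from 0 to 3: ∫_{0}^{3} (-θ - 4) sin(7*pi*θ/3) dθ = (-3/pi) - (12/(7*pi)) = -33/(7*pi).
Hence b_7 = (2/3)·(-33/(7*pi)) = -22/(7*pi).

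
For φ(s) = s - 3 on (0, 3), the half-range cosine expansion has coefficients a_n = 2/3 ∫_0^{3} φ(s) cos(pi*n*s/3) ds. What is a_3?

a_3 = 2/3 ∫_0^{3} (s - 3) cos(pi*s) ds.
Integrating by parts (boundary term plus one more integral), an antiderivative of (s - 3) cos(pi*s) is s*sin(pi*s)/pi - 3*sin(pi*s)/pi + cos(pi*s)/pi**2; evaluating from 0 to 3: ∫_{0}^{3} (s - 3) cos(pi*s) ds = (-1/pi**2) - (pi**(-2)) = -2/pi**2.
Hence a_3 = (2/3)·(-2/pi**2) = -4/(3*pi**2).

-4/(3*pi**2)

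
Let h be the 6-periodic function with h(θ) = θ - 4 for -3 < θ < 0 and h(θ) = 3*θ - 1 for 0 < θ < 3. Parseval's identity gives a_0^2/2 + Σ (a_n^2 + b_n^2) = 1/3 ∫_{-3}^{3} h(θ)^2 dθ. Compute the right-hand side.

50

1/3 ∫_{-3}^{3} h(θ)^2 dθ = 1/3 · (150) = 50.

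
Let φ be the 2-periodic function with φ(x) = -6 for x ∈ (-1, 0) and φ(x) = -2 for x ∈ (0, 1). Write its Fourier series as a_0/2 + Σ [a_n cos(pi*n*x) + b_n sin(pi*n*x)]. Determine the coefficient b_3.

8/(3*pi)

b_3 = ∫_{-1}^{1} φ(x) sin(3*pi*x) dx.
Split the integral at the breakpoints.
Directly, an antiderivative of (-6) sin(3*pi*x) is 2*cos(3*pi*x)/pi; evaluating from -1 to 0: ∫_{-1}^{0} (-6) sin(3*pi*x) dx = (2/pi) - (-2/pi) = 4/pi.
Directly, an antiderivative of (-2) sin(3*pi*x) is 2*cos(3*pi*x)/(3*pi); evaluating from 0 to 1: ∫_{0}^{1} (-2) sin(3*pi*x) dx = (-2/(3*pi)) - (2/(3*pi)) = -4/(3*pi).
Summing the pieces gives b_3 = 8/(3*pi).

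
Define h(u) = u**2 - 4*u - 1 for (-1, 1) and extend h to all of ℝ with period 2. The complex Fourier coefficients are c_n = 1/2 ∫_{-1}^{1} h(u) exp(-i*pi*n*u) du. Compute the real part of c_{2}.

Since h is real-valued, Re(c_{2}) = 1/2 ∫_{-1}^{1} h(u) cos(2*pi*u) du = a_{2}/2.
Integrating by parts twice (tabular method), an antiderivative of (u**2 - 4*u - 1) cos(2*pi*u) is u**2*sin(2*pi*u)/(2*pi) - 2*u*sin(2*pi*u)/pi + u*cos(2*pi*u)/(2*pi**2) - sin(2*pi*u)/(2*pi) - sin(2*pi*u)/(4*pi**3) - cos(2*pi*u)/pi**2; evaluating from -1 to 1: ∫_{-1}^{1} (u**2 - 4*u - 1) cos(2*pi*u) du = (-1/(2*pi**2)) - (-3/(2*pi**2)) = pi**(-2).
Hence Re(c_{2}) = (1/2)·(pi**(-2)) = 1/(2*pi**2).

1/(2*pi**2)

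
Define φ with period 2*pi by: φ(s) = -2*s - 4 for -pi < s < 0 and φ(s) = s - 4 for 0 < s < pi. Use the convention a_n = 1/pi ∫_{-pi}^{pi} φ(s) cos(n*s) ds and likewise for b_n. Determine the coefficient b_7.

-1/7

b_7 = 1/pi ∫_{-pi}^{pi} φ(s) sin(7*s) ds.
Split the integral at the breakpoints.
Integrating by parts (boundary term plus one more integral), an antiderivative of (-2*s - 4) sin(7*s) is 2*s*cos(7*s)/7 - 2*sin(7*s)/49 + 4*cos(7*s)/7; evaluating from -pi to 0: ∫_{-pi}^{0} (-2*s - 4) sin(7*s) ds = (4/7) - (-4/7 + 2*pi/7) = 8/7 - 2*pi/7.
Integrating by parts (boundary term plus one more integral), an antiderivative of (s - 4) sin(7*s) is -s*cos(7*s)/7 + sin(7*s)/49 + 4*cos(7*s)/7; evaluating from 0 to pi: ∫_{0}^{pi} (s - 4) sin(7*s) ds = (-4/7 + pi/7) - (4/7) = -8/7 + pi/7.
Summing the pieces and multiplying by (1/pi) gives b_7 = -1/7.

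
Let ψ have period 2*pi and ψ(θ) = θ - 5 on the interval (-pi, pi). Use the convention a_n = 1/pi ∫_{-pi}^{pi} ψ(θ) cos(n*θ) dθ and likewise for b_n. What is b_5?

2/5

b_5 = 1/pi ∫_{-pi}^{pi} ψ(θ) sin(5*θ) dθ.
Integrating by parts (boundary term plus one more integral), an antiderivative of (θ - 5) sin(5*θ) is -θ*cos(5*θ)/5 + sin(5*θ)/25 + cos(5*θ); evaluating from -pi to pi: ∫_{-pi}^{pi} (θ - 5) sin(5*θ) dθ = (-1 + pi/5) - (-1 - pi/5) = 2*pi/5.
Hence b_5 = (1/pi)·(2*pi/5) = 2/5.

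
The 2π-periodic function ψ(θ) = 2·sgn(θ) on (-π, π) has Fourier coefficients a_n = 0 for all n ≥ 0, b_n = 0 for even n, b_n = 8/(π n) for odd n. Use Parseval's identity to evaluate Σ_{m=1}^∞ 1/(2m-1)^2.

pi**2/8

Parseval: Σ b_n^2 = (1/π) ∫_{-π}^{π} ψ(θ)^2 dθ = 8.
Only odd n contribute, with b_n^2 = 64/(π^2 n^2), so Σ_{m≥1} 1/(2m-1)^2 = π^2·(8)/64 = pi**2/8.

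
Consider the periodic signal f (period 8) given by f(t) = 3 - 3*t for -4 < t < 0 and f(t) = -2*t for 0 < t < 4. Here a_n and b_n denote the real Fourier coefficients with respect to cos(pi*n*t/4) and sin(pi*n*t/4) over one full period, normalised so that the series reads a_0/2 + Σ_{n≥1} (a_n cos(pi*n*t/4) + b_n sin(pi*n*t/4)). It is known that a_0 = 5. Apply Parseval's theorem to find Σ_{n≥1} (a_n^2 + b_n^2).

611/6

Parseval: a_0^2/2 + Σ_{n≥1} (a_n^2+b_n^2) = 1/4 ∫_{-4}^{4} f(t)^2 dt = 343/3.
Subtract a_0^2/2 = 25/2: Σ (a_n^2+b_n^2) = 611/6.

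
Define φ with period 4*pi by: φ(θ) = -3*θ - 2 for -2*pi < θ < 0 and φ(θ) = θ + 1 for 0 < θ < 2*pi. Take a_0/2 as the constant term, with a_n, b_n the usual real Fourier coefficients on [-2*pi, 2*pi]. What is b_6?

2/3

b_6 = (1/(2*pi)) ∫_{-2*pi}^{2*pi} φ(θ) sin(3*θ) dθ.
Split the integral at the breakpoints.
Integrating by parts (boundary term plus one more integral), an antiderivative of (-3*θ - 2) sin(3*θ) is θ*cos(3*θ) - sin(3*θ)/3 + 2*cos(3*θ)/3; evaluating from -2*pi to 0: ∫_{-2*pi}^{0} (-3*θ - 2) sin(3*θ) dθ = (2/3) - (2/3 - 2*pi) = 2*pi.
Integrating by parts (boundary term plus one more integral), an antiderivative of (θ + 1) sin(3*θ) is -θ*cos(3*θ)/3 + sin(3*θ)/9 - cos(3*θ)/3; evaluating from 0 to 2*pi: ∫_{0}^{2*pi} (θ + 1) sin(3*θ) dθ = (-2*pi/3 - 1/3) - (-1/3) = -2*pi/3.
Summing the pieces and multiplying by (1/(2*pi)) gives b_6 = 2/3.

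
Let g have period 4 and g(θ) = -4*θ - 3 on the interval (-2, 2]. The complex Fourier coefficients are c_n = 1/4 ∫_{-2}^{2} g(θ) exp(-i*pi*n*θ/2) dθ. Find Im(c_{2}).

-4/pi

Since g is real-valued, Im(c_{2}) = -1/4 ∫_{-2}^{2} g(θ) sin(pi*θ) dθ = -b_{2}/2.
Integrating by parts (boundary term plus one more integral), an antiderivative of (-4*θ - 3) sin(pi*θ) is 4*θ*cos(pi*θ)/pi - 4*sin(pi*θ)/pi**2 + 3*cos(pi*θ)/pi; evaluating from -2 to 2: ∫_{-2}^{2} (-4*θ - 3) sin(pi*θ) dθ = (11/pi) - (-5/pi) = 16/pi.
Hence Im(c_{2}) = (-1/4)·(16/pi) = -4/pi.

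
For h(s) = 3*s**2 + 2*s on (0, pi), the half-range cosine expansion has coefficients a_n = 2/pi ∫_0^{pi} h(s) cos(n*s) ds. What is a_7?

a_7 = 2/pi ∫_0^{pi} (3*s**2 + 2*s) cos(7*s) ds.
Integrating by parts twice (tabular method), an antiderivative of (3*s**2 + 2*s) cos(7*s) is 3*s**2*sin(7*s)/7 + 2*s*sin(7*s)/7 + 6*s*cos(7*s)/49 - 6*sin(7*s)/343 + 2*cos(7*s)/49; evaluating from 0 to pi: ∫_{0}^{pi} (3*s**2 + 2*s) cos(7*s) ds = (-6*pi/49 - 2/49) - (2/49) = -6*pi/49 - 4/49.
Hence a_7 = (2/pi)·(-6*pi/49 - 4/49) = 4*(-3*pi - 2)/(49*pi).

4*(-3*pi - 2)/(49*pi)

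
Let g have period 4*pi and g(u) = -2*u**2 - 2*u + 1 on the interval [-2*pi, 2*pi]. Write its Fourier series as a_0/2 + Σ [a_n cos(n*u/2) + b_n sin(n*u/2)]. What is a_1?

32

a_1 = (1/(2*pi)) ∫_{-2*pi}^{2*pi} g(u) cos(u/2) du.
Integrating by parts twice (tabular method), an antiderivative of (-2*u**2 - 2*u + 1) cos(u/2) is -4*u**2*sin(u/2) - 4*u*sin(u/2) - 16*u*cos(u/2) + 34*sin(u/2) - 8*cos(u/2); evaluating from -2*pi to 2*pi: ∫_{-2*pi}^{2*pi} (-2*u**2 - 2*u + 1) cos(u/2) du = (8 + 32*pi) - (8 - 32*pi) = 64*pi.
Hence a_1 = (1/(2*pi))·(64*pi) = 32.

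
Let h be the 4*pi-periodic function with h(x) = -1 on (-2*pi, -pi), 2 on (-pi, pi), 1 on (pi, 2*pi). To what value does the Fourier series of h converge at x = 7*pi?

1/2

x = 7*pi differs from x = -pi by 2 full period(s), and the series is 4*pi-periodic.
At x = -pi the one-sided limits are h(-pi^-) = -1 and h(-pi^+) = 2.
By Dirichlet's theorem the series converges to their average, [(-1) + (2)]/2 = 1/2.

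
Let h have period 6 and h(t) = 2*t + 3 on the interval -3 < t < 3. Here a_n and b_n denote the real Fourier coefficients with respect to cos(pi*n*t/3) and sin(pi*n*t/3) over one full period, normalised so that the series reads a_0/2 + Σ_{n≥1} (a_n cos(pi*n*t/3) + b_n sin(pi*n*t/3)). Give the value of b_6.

-2/pi

b_6 = 1/3 ∫_{-3}^{3} h(t) sin(2*pi*t) dt.
Integrating by parts (boundary term plus one more integral), an antiderivative of (2*t + 3) sin(2*pi*t) is -t*cos(2*pi*t)/pi + sin(2*pi*t)/(2*pi**2) - 3*cos(2*pi*t)/(2*pi); evaluating from -3 to 3: ∫_{-3}^{3} (2*t + 3) sin(2*pi*t) dt = (-9/(2*pi)) - (3/(2*pi)) = -6/pi.
Hence b_6 = (1/3)·(-6/pi) = -2/pi.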